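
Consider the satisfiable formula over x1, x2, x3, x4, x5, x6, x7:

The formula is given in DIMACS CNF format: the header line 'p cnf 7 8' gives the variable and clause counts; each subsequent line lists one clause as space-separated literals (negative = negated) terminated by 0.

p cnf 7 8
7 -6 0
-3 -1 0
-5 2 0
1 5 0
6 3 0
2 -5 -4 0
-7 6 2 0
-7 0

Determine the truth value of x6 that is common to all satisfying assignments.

False

Suppose x6 = True.
From the singleton clause (x7), x7 = True.
Now (¬x7) is unsatisfied and unit — conflict.
So every satisfying assignment has x6 = False.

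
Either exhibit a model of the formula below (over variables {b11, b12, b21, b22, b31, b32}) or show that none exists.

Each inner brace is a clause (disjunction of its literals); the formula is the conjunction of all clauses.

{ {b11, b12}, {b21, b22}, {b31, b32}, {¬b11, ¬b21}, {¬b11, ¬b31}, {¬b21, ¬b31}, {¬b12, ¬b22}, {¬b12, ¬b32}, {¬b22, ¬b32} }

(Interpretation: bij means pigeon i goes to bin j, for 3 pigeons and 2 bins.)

Case b11 = True:
(¬b21) alone gives b21 = False.
(b22) alone gives b22 = True.
(¬b31) alone gives b31 = False.
(b32) alone gives b32 = True.
But (¬b32) is also a unit clause — contradiction.
That branch fails; take b11 = False instead.
(b12) alone gives b12 = True.
(¬b22) alone gives b22 = False.
(b21) alone gives b21 = True.
(¬b31) alone gives b31 = False.
(b32) alone gives b32 = True.
But (¬b32) is also a unit clause — contradiction.
Neither b11 = True nor b11 = False works.

UNSATISFIABLE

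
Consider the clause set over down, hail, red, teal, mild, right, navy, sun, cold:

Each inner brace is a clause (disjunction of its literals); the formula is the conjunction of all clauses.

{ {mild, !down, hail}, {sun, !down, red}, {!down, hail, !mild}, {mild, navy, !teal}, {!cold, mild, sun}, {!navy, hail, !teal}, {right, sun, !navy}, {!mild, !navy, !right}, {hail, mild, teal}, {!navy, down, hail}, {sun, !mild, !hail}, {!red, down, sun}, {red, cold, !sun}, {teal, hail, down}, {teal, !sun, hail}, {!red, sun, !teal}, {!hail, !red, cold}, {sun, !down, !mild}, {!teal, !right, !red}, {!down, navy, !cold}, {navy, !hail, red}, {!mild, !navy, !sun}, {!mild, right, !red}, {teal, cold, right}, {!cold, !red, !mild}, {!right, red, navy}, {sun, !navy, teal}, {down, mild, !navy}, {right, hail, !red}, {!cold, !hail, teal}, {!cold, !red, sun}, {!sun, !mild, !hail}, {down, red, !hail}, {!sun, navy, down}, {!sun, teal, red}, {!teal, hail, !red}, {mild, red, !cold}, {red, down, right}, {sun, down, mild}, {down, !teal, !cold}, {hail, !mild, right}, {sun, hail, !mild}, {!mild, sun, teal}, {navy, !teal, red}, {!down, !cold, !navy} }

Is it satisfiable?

Suppose mild = true.
Suppose down = false.
Suppose navy = false.
Unit clause (!sun) forces sun = false.
Unit clause (!hail) forces hail = false.
That conflicts with the unit clause (hail).
Undo navy and try navy = true.
Unit clause (!right) forces right = false.
Unit clause (sun) forces sun = true.
That conflicts with the unit clause (!sun).
Both values of navy lead to a conflict.
Undo down and try down = true.
Unit clause (hail) forces hail = true.
Unit clause (sun) forces sun = true.
That conflicts with the unit clause (!sun).
Both values of down lead to a conflict.
Undo mild and try mild = false.
Suppose down = false.
Unit clause (!navy) forces navy = false.
Unit clause (!teal) forces teal = false.
Unit clause (hail) forces hail = true.
Unit clause (red) forces red = true.
Unit clause (sun) forces sun = true.
That conflicts with the unit clause (!sun).
Undo down and try down = true.
Unit clause (hail) forces hail = true.
Suppose sun = true.
Suppose navy = true.
Unit clause (!cold) forces cold = false.
Unit clause (red) forces red = true.
That conflicts with the unit clause (!red).
Undo navy and try navy = false.
Unit clause (!teal) forces teal = false.
Unit clause (!cold) forces cold = false.
Unit clause (red) forces red = true.
That conflicts with the unit clause (!red).
Both values of navy lead to a conflict.
Undo sun and try sun = false.
Unit clause (red) forces red = true.
Unit clause (!cold) forces cold = false.
That conflicts with the unit clause (cold).
Both values of sun lead to a conflict.
Both values of down lead to a conflict.
Both values of mild lead to a conflict.
No assignment satisfies every clause.

No, unsatisfiable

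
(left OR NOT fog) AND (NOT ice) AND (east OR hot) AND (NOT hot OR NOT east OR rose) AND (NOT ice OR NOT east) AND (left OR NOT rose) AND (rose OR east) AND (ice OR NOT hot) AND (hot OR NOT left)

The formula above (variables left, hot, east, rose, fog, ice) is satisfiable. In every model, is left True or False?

False

Suppose left = true.
(NOT ice) alone gives ice = false.
(NOT hot) alone gives hot = false.
But (hot) is also a unit clause — contradiction.
So every satisfying assignment has left = False.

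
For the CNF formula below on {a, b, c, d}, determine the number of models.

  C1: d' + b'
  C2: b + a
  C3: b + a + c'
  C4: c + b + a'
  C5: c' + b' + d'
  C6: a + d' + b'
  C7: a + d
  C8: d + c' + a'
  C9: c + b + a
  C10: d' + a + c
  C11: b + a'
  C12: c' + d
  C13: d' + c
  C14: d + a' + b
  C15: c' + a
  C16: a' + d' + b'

1

There are 2^4 = 16 truth assignments over (a, b, c, d).
Check each against the 16 clauses (columns in the order a, b, c, d):
  F F F F  ✗ fails (b + a)
  F F F T  ✗ fails (b + a)
  F F T F  ✗ fails (b + a)
  F F T T  ✗ fails (b + a)
  F T F F  ✗ fails (a + d)
  F T F T  ✗ fails (d' + b')
  F T T F  ✗ fails (a + d)
  F T T T  ✗ fails (d' + b')
  T F F F  ✗ fails (c + b + a')
  T F F T  ✗ fails (c + b + a')
  T F T F  ✗ fails (d + c' + a')
  T F T T  ✗ fails (b + a')
  T T F F  ✓ satisfies all
  T T F T  ✗ fails (d' + b')
  T T T F  ✗ fails (d + c' + a')
  T T T T  ✗ fails (d' + b')
1 of the 16 rows is a model.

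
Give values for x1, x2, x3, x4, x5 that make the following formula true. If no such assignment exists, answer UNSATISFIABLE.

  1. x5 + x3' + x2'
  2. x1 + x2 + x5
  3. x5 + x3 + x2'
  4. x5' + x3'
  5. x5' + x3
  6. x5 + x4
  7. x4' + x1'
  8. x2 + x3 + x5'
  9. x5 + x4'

UNSATISFIABLE

Branch on x5: set x5 = 0.
(x4) alone gives x4 = 1.
That conflicts with the unit clause (x4').
Undo x5 and try x5 = 1.
(x3') alone gives x3 = 0.
That conflicts with the unit clause (x3).
Neither x5 = 1 nor x5 = 0 works.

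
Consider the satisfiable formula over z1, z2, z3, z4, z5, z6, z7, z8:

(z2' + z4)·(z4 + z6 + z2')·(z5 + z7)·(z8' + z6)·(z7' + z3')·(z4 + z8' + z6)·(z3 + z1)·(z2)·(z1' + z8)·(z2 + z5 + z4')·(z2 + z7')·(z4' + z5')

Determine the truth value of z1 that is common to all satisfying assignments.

True

Suppose z1 = 0.
The clause (z3) is unit, so z3 = 1.
The clause (z7') is unit, so z7 = 0.
The clause (z5) is unit, so z5 = 1.
The clause (z2) is unit, so z2 = 1.
The clause (z4) is unit, so z4 = 1.
But (z4') is also a unit clause — contradiction.
So every satisfying assignment has z1 = True.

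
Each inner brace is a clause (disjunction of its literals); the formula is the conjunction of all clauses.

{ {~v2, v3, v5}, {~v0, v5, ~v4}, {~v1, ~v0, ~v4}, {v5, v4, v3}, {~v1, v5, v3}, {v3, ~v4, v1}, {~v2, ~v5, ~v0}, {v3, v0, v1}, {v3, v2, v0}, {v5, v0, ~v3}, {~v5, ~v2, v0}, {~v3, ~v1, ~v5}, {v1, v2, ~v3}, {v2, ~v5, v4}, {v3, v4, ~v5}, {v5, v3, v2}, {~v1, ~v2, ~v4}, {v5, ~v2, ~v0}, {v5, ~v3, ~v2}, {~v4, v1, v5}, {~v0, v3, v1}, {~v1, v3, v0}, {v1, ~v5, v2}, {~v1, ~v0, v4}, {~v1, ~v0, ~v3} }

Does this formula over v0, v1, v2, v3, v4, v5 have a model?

Try v2 = 0.
Try v3 = 1.
Unit clause (v1) forces v1 = 1.
Unit clause (~v5) forces v5 = 0.
Unit clause (v0) forces v0 = 1.
That conflicts with the unit clause (~v0).
Backtrack on v3: now try v3 = 0.
Unit clause (v0) forces v0 = 1.
Unit clause (v5) forces v5 = 1.
Unit clause (v4) forces v4 = 1.
Unit clause (~v1) forces v1 = 0.
That conflicts with the unit clause (v1).
Both values of v3 lead to a conflict.
Backtrack on v2: now try v2 = 1.
Try v3 = 1.
Unit clause (v5) forces v5 = 1.
Unit clause (~v0) forces v0 = 0.
That conflicts with the unit clause (v0).
Backtrack on v3: now try v3 = 0.
Unit clause (v5) forces v5 = 1.
Unit clause (~v0) forces v0 = 0.
That conflicts with the unit clause (v0).
Both values of v3 lead to a conflict.
Both values of v2 lead to a conflict.
No assignment satisfies every clause.

No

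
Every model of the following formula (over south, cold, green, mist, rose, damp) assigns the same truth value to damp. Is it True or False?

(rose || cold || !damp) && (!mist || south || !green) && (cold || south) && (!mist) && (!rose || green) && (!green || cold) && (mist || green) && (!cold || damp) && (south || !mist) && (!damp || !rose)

Suppose damp = false.
(!mist) alone gives mist = false.
(green) alone gives green = true.
(cold) alone gives cold = true.
Now (!cold) is unsatisfied and unit — conflict.
So every satisfying assignment has damp = True.

True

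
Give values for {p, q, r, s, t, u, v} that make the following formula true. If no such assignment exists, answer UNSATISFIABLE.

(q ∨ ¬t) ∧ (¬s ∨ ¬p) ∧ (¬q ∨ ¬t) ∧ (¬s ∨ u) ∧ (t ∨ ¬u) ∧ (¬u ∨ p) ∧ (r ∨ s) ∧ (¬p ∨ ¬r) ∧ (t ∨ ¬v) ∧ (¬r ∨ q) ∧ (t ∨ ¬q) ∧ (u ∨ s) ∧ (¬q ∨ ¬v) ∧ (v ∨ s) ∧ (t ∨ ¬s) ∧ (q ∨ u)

UNSATISFIABLE

Case q = True:
(¬t) alone gives t = False.
But (t) is also a unit clause — contradiction.
Undo q and try q = False.
(¬t) alone gives t = False.
(¬u) alone gives u = False.
But (u) is also a unit clause — contradiction.
Both values of q lead to a conflict.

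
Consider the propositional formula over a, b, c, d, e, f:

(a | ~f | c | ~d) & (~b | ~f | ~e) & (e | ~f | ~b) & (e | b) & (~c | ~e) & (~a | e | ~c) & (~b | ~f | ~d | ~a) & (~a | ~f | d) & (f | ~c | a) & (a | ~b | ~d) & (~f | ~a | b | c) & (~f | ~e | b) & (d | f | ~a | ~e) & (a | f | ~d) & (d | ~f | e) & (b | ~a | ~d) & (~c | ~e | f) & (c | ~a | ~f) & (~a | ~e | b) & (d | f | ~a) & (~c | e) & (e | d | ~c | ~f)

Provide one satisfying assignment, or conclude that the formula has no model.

Case e = 1:
(~c) alone gives c = 0.
Case b = 1:
(~f) alone gives f = 0.
Case a = 1:
(d) alone gives d = 1.
This assignment satisfies each clause.

a: 1,  b: 1,  c: 0,  d: 1,  e: 1,  f: 0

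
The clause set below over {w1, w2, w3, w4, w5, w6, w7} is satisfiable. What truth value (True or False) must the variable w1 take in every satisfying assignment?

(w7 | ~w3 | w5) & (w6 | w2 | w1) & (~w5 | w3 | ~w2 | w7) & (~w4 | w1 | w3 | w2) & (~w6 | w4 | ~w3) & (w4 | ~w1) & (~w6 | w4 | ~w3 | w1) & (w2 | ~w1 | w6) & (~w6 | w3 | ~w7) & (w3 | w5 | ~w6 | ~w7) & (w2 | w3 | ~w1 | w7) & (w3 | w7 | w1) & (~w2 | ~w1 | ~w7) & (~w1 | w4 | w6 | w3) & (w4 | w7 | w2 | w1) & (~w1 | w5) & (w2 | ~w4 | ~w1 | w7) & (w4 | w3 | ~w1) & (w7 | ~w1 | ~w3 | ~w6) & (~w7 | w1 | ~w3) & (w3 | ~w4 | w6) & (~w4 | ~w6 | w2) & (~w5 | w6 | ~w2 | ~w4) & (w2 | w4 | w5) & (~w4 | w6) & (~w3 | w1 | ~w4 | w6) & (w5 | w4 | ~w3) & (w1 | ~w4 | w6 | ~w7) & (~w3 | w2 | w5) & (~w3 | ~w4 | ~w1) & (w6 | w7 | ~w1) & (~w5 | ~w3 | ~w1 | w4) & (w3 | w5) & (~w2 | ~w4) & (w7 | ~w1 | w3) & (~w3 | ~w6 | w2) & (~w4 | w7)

Suppose w1 = 1.
(w4) alone gives w4 = 1.
(w5) alone gives w5 = 1.
(w6) alone gives w6 = 1.
(w2) alone gives w2 = 1.
Now (~w2) is unsatisfied and unit — conflict.
So every satisfying assignment has w1 = False.

False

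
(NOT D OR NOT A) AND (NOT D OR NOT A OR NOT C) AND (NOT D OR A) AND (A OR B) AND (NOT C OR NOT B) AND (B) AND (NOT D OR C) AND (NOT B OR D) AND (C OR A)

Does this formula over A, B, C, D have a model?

The clause (B) is unit, so B = true.
The clause (NOT C) is unit, so C = false.
The clause (NOT D) is unit, so D = false.
Now (D) is unsatisfied and unit — conflict.
No assignment satisfies every clause.

No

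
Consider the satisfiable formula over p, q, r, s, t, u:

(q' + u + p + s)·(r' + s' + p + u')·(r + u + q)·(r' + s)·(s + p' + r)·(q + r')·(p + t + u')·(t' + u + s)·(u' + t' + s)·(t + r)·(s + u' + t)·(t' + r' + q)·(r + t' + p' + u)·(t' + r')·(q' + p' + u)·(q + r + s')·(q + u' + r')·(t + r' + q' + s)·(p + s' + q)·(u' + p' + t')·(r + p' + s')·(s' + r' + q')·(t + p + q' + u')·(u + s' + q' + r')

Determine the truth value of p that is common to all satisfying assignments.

Suppose p = 1.
Suppose r = 0.
From the singleton clause (s), s = 1.
Now (s') is unsatisfied and unit — conflict.
That branch fails; take r = 1 instead.
From the singleton clause (s), s = 1.
From the singleton clause (q), q = 1.
Now (q') is unsatisfied and unit — conflict.
Both values of r lead to a conflict.
So every satisfying assignment has p = False.

False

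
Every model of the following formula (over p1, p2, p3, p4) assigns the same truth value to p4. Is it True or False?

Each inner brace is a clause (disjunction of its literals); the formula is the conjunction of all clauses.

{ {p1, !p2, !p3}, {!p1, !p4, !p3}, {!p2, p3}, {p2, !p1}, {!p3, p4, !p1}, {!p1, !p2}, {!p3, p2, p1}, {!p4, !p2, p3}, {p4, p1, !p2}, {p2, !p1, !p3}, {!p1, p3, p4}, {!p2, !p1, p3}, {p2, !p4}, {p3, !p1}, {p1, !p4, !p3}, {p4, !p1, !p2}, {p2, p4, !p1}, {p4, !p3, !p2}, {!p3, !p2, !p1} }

Suppose p4 = true.
The clause (p2) is unit, so p2 = true.
The clause (p3) is unit, so p3 = true.
The clause (p1) is unit, so p1 = true.
But (!p1) is also a unit clause — contradiction.
So every satisfying assignment has p4 = False.

False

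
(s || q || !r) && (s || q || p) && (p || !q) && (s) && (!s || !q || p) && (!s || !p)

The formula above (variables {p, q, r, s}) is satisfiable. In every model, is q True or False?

Suppose q = true.
(p) alone gives p = true.
(s) alone gives s = true.
But (!s) is also a unit clause — contradiction.
So every satisfying assignment has q = False.

False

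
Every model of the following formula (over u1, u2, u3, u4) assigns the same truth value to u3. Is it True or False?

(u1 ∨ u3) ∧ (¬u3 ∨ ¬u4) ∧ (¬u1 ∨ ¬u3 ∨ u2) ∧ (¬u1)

Suppose u3 = False.
Unit clause (u1) forces u1 = True.
Now (¬u1) is unsatisfied and unit — conflict.
So every satisfying assignment has u3 = True.

True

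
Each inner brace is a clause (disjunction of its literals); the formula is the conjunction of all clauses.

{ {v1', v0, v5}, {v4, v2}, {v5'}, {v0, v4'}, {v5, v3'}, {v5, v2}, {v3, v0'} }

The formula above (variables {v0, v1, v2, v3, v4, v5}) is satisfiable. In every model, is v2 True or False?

True

Suppose v2 = 0.
From the singleton clause (v4), v4 = 1.
From the singleton clause (v5'), v5 = 0.
That conflicts with the unit clause (v5).
So every satisfying assignment has v2 = True.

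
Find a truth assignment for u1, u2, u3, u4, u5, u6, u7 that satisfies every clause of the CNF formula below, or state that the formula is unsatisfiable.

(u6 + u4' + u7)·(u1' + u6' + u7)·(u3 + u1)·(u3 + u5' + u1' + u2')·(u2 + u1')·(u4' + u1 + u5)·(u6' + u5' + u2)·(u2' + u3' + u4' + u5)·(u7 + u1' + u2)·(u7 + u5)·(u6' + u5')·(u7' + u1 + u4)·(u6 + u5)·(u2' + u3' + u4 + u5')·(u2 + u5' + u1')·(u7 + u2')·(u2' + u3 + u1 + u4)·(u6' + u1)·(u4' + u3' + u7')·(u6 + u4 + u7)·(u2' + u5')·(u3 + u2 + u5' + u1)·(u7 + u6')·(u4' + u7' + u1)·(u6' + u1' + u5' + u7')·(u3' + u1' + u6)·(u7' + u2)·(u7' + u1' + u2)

u1 ↦ 1, u2 ↦ 1, u3 ↦ 1, u4 ↦ 0, u5 ↦ 0, u6 ↦ 1, u7 ↦ 1

Try u3 = 1.
Try u2 = 1.
(u7) alone gives u7 = 1.
(u4') alone gives u4 = 0.
(u1) alone gives u1 = 1.
(u5') alone gives u5 = 0.
(u6) alone gives u6 = 1.
Every clause now holds.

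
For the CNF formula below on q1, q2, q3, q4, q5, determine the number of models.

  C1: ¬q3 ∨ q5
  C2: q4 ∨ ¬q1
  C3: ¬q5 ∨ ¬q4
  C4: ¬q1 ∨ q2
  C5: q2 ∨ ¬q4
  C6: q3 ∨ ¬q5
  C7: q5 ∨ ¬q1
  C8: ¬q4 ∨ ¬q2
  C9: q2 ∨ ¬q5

There are 2^5 = 32 truth assignments over (q1, q2, q3, q4, q5).
Split on q5. With q5 = True, the clauses containing q5 are satisfied and ¬q5 drops from the rest; 1 of the 2^4 = 16 assignments to the other variables satisfy what remains.
With q5 = False, by the same count on the reduced clause set, 2 assignments work.
(One model: q1=F, q2=F, q3=F, q4=F, q5=F.)
Total: 1 + 2 = 3.

3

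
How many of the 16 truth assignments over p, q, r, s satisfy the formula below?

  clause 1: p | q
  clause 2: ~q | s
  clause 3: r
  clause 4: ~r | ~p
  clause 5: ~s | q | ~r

There are 2^4 = 16 truth assignments over (p, q, r, s).
Check each against the 5 clauses (columns in the order p, q, r, s):
  F F F F  ✗ fails (p | q)
  F F F T  ✗ fails (p | q)
  F F T F  ✗ fails (p | q)
  F F T T  ✗ fails (p | q)
  F T F F  ✗ fails (~q | s)
  F T F T  ✗ fails (r)
  F T T F  ✗ fails (~q | s)
  F T T T  ✓ satisfies all
  T F F F  ✗ fails (r)
  T F F T  ✗ fails (r)
  T F T F  ✗ fails (~r | ~p)
  T F T T  ✗ fails (~r | ~p)
  T T F F  ✗ fails (~q | s)
  T T F T  ✗ fails (r)
  T T T F  ✗ fails (~q | s)
  T T T T  ✗ fails (~r | ~p)
1 of the 16 rows is a model.

1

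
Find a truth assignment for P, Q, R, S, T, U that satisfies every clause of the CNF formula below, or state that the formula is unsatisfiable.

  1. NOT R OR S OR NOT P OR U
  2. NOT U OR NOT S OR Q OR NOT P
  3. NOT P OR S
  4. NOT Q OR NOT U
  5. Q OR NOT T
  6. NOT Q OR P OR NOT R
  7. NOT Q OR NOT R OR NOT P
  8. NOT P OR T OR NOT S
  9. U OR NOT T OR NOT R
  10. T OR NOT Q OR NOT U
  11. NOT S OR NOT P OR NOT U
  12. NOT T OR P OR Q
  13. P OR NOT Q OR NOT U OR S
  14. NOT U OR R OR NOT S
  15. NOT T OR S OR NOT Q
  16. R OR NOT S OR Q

Case P = false:
Case Q = false:
The clause (NOT T) is unit, so T = false.
Case R = true:
Every clause is now satisfied; S, U are unconstrained.

P=false,  Q=false,  R=true,  S=false,  T=false,  U=false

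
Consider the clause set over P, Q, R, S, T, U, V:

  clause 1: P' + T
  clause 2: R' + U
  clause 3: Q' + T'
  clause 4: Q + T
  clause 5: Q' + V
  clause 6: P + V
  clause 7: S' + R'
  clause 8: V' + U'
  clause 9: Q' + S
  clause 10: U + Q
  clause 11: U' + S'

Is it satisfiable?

Yes, satisfiable

Branch on P: set P = 0.
From the singleton clause (V), V = 1.
From the singleton clause (U'), U = 0.
From the singleton clause (R'), R = 0.
From the singleton clause (Q), Q = 1.
From the singleton clause (T'), T = 0.
From the singleton clause (S), S = 1.
Every clause now holds.
A satisfying assignment: P=0, Q=1, R=0, S=1, T=0, U=0, V=1.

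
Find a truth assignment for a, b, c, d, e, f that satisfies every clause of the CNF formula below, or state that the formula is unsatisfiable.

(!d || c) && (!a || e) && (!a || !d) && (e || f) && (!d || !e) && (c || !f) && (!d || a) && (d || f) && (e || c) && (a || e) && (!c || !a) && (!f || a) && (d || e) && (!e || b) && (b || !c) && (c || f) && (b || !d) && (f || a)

UNSATISFIABLE

Suppose d = false.
The clause (f) is unit, so f = true.
The clause (c) is unit, so c = true.
The clause (!a) is unit, so a = false.
That conflicts with the unit clause (a).
So d must be the other value — set d = true.
The clause (c) is unit, so c = true.
The clause (!a) is unit, so a = false.
That conflicts with the unit clause (a).
Neither d = true nor d = false works.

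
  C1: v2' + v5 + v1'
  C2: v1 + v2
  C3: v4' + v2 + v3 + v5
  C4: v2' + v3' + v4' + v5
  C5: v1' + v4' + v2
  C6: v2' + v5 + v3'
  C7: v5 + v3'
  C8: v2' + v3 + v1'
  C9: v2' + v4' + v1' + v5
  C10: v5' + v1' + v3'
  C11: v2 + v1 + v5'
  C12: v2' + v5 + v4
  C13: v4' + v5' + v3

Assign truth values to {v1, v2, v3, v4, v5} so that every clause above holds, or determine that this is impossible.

Branch on v1: set v1 = 1.
Branch on v2: set v2 = 0.
(v4') alone gives v4 = 0.
Branch on v5: set v5 = 0.
(v3') alone gives v3 = 0.
All clauses are satisfied.

v1 ↦ 1,  v2 ↦ 0,  v3 ↦ 0,  v4 ↦ 0,  v5 ↦ 0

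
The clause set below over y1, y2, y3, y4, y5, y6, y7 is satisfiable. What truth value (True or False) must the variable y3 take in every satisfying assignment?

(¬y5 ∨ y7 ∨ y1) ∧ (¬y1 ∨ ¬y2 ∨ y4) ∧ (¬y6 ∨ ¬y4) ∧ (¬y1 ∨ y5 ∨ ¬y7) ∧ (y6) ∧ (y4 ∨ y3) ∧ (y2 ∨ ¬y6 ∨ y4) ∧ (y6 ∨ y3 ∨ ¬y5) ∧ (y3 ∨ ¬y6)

Suppose y3 = False.
(y6) alone gives y6 = True.
But (¬y6) is also a unit clause — contradiction.
So every satisfying assignment has y3 = True.

True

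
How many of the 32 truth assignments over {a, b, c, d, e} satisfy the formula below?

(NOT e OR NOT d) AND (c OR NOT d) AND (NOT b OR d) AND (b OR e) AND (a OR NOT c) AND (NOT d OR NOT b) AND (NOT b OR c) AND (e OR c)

There are 2^5 = 32 truth assignments over (a, b, c, d, e).
Split on d. With d = true, the clauses containing d are satisfied and NOT d drops from the rest; 0 of the 2^4 = 16 assignments to the other variables satisfy what remains.
With d = false, by the same count on the reduced clause set, 3 assignments work.
(One model: a=F, b=F, c=F, d=F, e=T.)
Total: 0 + 3 = 3.

3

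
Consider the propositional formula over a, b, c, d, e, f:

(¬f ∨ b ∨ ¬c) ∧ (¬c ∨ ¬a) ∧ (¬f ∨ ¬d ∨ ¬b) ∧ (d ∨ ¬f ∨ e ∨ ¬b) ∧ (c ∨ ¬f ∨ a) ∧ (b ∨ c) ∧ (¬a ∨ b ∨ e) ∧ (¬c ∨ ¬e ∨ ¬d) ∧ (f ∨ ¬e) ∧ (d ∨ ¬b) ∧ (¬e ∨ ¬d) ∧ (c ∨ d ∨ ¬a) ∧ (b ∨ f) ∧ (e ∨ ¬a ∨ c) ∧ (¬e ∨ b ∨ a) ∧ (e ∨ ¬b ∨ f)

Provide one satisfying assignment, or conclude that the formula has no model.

Branch on c: set c = False.
(b) alone gives b = True.
(d) alone gives d = True.
(¬f) alone gives f = False.
(¬e) alone gives e = False.
That conflicts with the unit clause (e).
So c must be the other value — set c = True.
(¬a) alone gives a = False.
Branch on f: set f = False.
(¬e) alone gives e = False.
(b) alone gives b = True.
That conflicts with the unit clause (¬b).
So f must be the other value — set f = True.
(b) alone gives b = True.
(¬d) alone gives d = False.
That conflicts with the unit clause (d).
Either choice for f ends in contradiction.
Either choice for c ends in contradiction.

UNSATISFIABLE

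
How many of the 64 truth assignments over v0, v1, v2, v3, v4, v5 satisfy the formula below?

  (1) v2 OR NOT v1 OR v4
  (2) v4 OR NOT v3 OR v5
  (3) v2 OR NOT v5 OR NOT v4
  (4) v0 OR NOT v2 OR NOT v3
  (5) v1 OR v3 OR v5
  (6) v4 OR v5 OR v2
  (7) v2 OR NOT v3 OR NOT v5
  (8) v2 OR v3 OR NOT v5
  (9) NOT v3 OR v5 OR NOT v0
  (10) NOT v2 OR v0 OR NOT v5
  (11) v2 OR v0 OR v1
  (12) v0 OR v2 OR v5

There are 2^6 = 64 truth assignments over (v0, v1, v2, v3, v4, v5).
Split on v3. With v3 = true, the clauses containing v3 are satisfied and NOT v3 drops from the rest; 4 of the 2^5 = 32 assignments to the other variables satisfy what remains.
With v3 = false, by the same count on the reduced clause set, 9 assignments work.
(One model: v0=F, v1=T, v2=T, v3=F, v4=F, v5=F.)
Total: 4 + 9 = 13.

13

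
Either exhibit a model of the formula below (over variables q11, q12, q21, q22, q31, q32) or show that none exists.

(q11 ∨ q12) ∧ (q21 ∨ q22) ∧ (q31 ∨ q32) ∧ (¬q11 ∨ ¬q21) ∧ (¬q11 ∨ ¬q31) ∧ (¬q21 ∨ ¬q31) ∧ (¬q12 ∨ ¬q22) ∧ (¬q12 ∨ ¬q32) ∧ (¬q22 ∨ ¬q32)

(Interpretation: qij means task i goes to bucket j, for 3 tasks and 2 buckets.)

Branch on q11: set q11 = True.
(¬q21) alone gives q21 = False.
(q22) alone gives q22 = True.
(¬q31) alone gives q31 = False.
(q32) alone gives q32 = True.
That conflicts with the unit clause (¬q32).
So q11 must be the other value — set q11 = False.
(q12) alone gives q12 = True.
(¬q22) alone gives q22 = False.
(q21) alone gives q21 = True.
(¬q31) alone gives q31 = False.
(q32) alone gives q32 = True.
That conflicts with the unit clause (¬q32).
Neither q11 = True nor q11 = False works.

UNSATISFIABLE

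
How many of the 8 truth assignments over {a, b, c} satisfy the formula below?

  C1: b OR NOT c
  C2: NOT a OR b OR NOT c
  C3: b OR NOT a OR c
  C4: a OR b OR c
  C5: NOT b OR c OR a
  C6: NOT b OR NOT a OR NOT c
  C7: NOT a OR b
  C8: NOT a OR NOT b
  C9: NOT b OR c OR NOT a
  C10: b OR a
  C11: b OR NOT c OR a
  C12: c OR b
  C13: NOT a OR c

1

There are 2^3 = 8 truth assignments over (a, b, c).
Check each against the 13 clauses (columns in the order a, b, c):
  F F F  ✗ fails (a OR b OR c)
  F F T  ✗ fails (b OR NOT c)
  F T F  ✗ fails (NOT b OR c OR a)
  F T T  ✓ satisfies all
  T F F  ✗ fails (b OR NOT a OR c)
  T F T  ✗ fails (b OR NOT c)
  T T F  ✗ fails (NOT a OR NOT b)
  T T T  ✗ fails (NOT b OR NOT a OR NOT c)
1 of the 8 rows is a model.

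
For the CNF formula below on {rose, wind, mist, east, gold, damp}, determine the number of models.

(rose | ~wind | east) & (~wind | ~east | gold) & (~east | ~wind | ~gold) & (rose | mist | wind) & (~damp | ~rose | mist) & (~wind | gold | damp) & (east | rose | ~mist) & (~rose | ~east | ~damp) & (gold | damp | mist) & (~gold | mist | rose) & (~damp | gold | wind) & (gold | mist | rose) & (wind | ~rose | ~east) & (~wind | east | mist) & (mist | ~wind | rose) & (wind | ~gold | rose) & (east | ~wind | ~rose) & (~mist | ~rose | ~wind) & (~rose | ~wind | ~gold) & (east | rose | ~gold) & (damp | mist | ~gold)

4

There are 2^6 = 64 truth assignments over (rose, wind, mist, east, gold, damp).
Split on rose. With rose = 1, the clauses containing rose are satisfied and ~rose drops from the rest; 3 of the 2^5 = 32 assignments to the other variables satisfy what remains.
With rose = 0, by the same count on the reduced clause set, 1 assignment works.
Total: 3 + 1 = 4.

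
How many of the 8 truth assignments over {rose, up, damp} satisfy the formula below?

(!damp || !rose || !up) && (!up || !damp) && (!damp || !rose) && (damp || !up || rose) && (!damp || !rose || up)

There are 2^3 = 8 truth assignments over (rose, up, damp).
Split on rose. With rose = true, the clauses containing rose are satisfied and !rose drops from the rest; 2 of the 2^2 = 4 assignments to the other variables satisfy what remains.
With rose = false, by the same count on the reduced clause set, 2 assignments work.
Total: 2 + 2 = 4.

4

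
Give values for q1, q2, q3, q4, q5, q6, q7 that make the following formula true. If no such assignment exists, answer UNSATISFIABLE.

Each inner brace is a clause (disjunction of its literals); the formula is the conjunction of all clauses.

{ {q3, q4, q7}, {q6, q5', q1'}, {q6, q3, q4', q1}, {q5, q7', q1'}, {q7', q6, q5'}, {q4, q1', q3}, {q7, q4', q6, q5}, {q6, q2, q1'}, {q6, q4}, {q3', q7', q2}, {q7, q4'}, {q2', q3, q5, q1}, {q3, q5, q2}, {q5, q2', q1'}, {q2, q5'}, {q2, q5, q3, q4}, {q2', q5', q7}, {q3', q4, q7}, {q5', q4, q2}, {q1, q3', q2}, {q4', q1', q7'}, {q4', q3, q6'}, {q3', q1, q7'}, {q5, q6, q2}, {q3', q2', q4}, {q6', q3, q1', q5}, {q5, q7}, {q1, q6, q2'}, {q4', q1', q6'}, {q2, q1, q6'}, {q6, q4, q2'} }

q1 ↦ 0; q2 ↦ 1; q3 ↦ 0; q4 ↦ 0; q5 ↦ 1; q6 ↦ 1; q7 ↦ 1

Branch on q6: set q6 = 1.
Branch on q7: set q7 = 1.
Branch on q5: set q5 = 1.
The clause (q2) is unit, so q2 = 1.
Branch on q4: set q4 = 0.
The clause (q3') is unit, so q3 = 0.
The clause (q1') is unit, so q1 = 0.
Every clause now holds.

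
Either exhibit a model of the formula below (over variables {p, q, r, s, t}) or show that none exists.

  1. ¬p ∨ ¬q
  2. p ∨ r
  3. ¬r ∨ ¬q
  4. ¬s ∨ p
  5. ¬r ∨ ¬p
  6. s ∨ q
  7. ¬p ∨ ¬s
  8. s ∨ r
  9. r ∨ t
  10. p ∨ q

Case p = False:
Unit clause (r) forces r = True.
Unit clause (¬q) forces q = False.
But (q) is also a unit clause — contradiction.
Undo p and try p = True.
Unit clause (¬q) forces q = False.
Unit clause (¬r) forces r = False.
Unit clause (s) forces s = True.
But (¬s) is also a unit clause — contradiction.
Both values of p lead to a conflict.

UNSATISFIABLE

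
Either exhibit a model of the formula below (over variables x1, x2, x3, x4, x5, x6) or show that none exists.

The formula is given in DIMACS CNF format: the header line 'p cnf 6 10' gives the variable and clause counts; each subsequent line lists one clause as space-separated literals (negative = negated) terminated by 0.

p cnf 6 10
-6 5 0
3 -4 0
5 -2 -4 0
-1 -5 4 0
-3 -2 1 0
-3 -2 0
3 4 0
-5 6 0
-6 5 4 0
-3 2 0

Try x6 = False.
From the singleton clause (¬x5), x5 = False.
Try x3 = True.
From the singleton clause (¬x2), x2 = False.
But (x2) is also a unit clause — contradiction.
Undo x3 and try x3 = False.
From the singleton clause (¬x4), x4 = False.
But (x4) is also a unit clause — contradiction.
Both values of x3 lead to a conflict.
Undo x6 and try x6 = True.
From the singleton clause (x5), x5 = True.
Try x3 = True.
From the singleton clause (¬x2), x2 = False.
But (x2) is also a unit clause — contradiction.
Undo x3 and try x3 = False.
From the singleton clause (¬x4), x4 = False.
But (x4) is also a unit clause — contradiction.
Both values of x3 lead to a conflict.
Both values of x6 lead to a conflict.

UNSATISFIABLE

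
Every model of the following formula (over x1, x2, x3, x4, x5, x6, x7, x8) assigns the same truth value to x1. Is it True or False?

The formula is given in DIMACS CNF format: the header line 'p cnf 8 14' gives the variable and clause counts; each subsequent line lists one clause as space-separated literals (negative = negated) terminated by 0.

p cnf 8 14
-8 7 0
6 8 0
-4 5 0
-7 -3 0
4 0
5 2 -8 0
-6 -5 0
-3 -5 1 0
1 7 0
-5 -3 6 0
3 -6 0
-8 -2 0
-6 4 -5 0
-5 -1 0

Suppose x1 = True.
From the singleton clause (x4), x4 = True.
From the singleton clause (x5), x5 = True.
But (¬x5) is also a unit clause — contradiction.
So every satisfying assignment has x1 = False.

False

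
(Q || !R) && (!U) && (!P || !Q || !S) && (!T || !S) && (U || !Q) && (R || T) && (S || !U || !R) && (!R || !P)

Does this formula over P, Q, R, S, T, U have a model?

Satisfiable

From the singleton clause (!U), U = false.
From the singleton clause (!Q), Q = false.
From the singleton clause (!R), R = false.
From the singleton clause (T), T = true.
From the singleton clause (!S), S = false.
No clause remains; P is free.
A satisfying assignment: P ↦ false,  Q ↦ false,  R ↦ false,  S ↦ false,  T ↦ true,  U ↦ false.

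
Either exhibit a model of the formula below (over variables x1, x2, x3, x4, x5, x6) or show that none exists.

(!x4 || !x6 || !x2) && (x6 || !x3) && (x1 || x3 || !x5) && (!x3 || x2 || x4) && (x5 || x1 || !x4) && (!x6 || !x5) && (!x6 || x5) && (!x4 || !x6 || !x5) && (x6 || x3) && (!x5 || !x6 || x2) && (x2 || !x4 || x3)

UNSATISFIABLE

Try x6 = true.
The clause (!x5) is unit, so x5 = false.
Now (x5) is unsatisfied and unit — conflict.
So x6 must be the other value — set x6 = false.
The clause (!x3) is unit, so x3 = false.
Now (x3) is unsatisfied and unit — conflict.
Neither x6 = true nor x6 = false works.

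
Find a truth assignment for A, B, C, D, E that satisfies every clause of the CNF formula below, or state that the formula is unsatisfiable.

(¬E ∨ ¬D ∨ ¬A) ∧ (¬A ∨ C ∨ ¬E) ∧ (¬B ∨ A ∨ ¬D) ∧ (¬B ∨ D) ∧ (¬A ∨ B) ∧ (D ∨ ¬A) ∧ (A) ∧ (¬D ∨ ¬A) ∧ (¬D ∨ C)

From the singleton clause (A), A = True.
From the singleton clause (B), B = True.
From the singleton clause (D), D = True.
But (¬D) is also a unit clause — contradiction.

UNSATISFIABLE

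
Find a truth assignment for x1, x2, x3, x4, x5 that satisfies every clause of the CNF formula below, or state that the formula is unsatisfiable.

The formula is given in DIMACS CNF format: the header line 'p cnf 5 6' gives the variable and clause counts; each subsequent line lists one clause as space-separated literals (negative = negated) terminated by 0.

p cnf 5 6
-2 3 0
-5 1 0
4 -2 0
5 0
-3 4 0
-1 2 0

The clause (x5) is unit, so x5 = True.
The clause (x1) is unit, so x1 = True.
The clause (x2) is unit, so x2 = True.
The clause (x3) is unit, so x3 = True.
The clause (x4) is unit, so x4 = True.
All clauses are satisfied.

x1 ↦ True, x2 ↦ True, x3 ↦ True, x4 ↦ True, x5 ↦ True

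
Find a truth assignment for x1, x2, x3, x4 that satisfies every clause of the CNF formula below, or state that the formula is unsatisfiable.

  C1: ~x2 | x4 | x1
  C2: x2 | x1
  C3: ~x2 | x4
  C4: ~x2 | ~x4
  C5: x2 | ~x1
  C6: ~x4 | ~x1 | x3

Try x2 = 1.
(x4) alone gives x4 = 1.
Now (~x4) is unsatisfied and unit — conflict.
That branch fails; take x2 = 0 instead.
(x1) alone gives x1 = 1.
Now (~x1) is unsatisfied and unit — conflict.
Either choice for x2 ends in contradiction.

UNSATISFIABLE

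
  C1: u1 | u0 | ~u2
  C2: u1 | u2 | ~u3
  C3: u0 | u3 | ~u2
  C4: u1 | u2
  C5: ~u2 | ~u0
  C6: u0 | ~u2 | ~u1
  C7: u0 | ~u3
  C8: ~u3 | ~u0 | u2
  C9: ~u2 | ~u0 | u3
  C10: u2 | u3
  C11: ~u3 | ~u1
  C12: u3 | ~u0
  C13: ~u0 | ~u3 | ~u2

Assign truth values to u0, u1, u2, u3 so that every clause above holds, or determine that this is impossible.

UNSATISFIABLE

Try u1 = 1.
From the singleton clause (~u3), u3 = 0.
From the singleton clause (u2), u2 = 1.
From the singleton clause (u0), u0 = 1.
But (~u0) is also a unit clause — contradiction.
That branch fails; take u1 = 0 instead.
From the singleton clause (u2), u2 = 1.
From the singleton clause (u0), u0 = 1.
But (~u0) is also a unit clause — contradiction.
Both values of u1 lead to a conflict.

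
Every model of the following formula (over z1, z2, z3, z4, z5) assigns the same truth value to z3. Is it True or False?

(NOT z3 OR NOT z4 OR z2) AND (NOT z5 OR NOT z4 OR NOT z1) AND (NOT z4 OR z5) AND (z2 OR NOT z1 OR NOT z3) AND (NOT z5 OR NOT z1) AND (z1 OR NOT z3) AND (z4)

False

Suppose z3 = true.
The clause (z1) is unit, so z1 = true.
The clause (z2) is unit, so z2 = true.
The clause (NOT z5) is unit, so z5 = false.
The clause (NOT z4) is unit, so z4 = false.
That conflicts with the unit clause (z4).
So every satisfying assignment has z3 = False.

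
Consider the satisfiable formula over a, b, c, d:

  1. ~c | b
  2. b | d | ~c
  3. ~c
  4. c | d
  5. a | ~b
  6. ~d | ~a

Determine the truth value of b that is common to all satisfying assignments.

False

Suppose b = 1.
The clause (~c) is unit, so c = 0.
The clause (d) is unit, so d = 1.
The clause (a) is unit, so a = 1.
Now (~a) is unsatisfied and unit — conflict.
So every satisfying assignment has b = False.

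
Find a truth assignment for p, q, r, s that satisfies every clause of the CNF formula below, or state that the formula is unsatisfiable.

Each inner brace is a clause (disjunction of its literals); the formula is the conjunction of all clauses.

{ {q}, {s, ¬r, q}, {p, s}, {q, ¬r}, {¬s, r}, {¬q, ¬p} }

p ↦ False, q ↦ True, r ↦ True, s ↦ True

From the singleton clause (q), q = True.
From the singleton clause (¬p), p = False.
From the singleton clause (s), s = True.
From the singleton clause (r), r = True.
Every clause now holds.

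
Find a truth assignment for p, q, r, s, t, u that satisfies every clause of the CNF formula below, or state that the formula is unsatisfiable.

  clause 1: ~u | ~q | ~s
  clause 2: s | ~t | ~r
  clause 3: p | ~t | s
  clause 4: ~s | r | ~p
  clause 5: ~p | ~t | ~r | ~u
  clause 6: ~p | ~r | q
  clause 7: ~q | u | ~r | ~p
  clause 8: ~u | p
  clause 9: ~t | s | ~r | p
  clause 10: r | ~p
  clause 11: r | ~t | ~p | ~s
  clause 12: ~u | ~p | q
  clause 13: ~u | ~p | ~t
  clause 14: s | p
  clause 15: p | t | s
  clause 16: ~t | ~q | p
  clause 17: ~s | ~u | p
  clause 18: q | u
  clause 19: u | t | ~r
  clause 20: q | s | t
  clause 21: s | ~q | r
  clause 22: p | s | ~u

p ↦ 1; q ↦ 1; r ↦ 1; s ↦ 0; t ↦ 0; u ↦ 1

Suppose u = 1.
From the singleton clause (p), p = 1.
From the singleton clause (r), r = 1.
From the singleton clause (~t), t = 0.
From the singleton clause (q), q = 1.
From the singleton clause (~s), s = 0.
Every clause now holds.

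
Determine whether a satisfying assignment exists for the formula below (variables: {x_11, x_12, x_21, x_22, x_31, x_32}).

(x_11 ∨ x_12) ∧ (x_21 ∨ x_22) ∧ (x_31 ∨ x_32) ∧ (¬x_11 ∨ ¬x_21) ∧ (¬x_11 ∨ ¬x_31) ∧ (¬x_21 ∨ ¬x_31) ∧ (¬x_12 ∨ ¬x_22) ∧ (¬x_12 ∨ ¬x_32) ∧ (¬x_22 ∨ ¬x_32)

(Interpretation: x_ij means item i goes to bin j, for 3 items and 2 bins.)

Unsatisfiable

Branch on x_11: set x_11 = True.
(¬x_21) alone gives x_21 = False.
(x_22) alone gives x_22 = True.
(¬x_31) alone gives x_31 = False.
(x_32) alone gives x_32 = True.
That conflicts with the unit clause (¬x_32).
So x_11 must be the other value — set x_11 = False.
(x_12) alone gives x_12 = True.
(¬x_22) alone gives x_22 = False.
(x_21) alone gives x_21 = True.
(¬x_31) alone gives x_31 = False.
(x_32) alone gives x_32 = True.
That conflicts with the unit clause (¬x_32).
Neither x_11 = True nor x_11 = False works.
No assignment satisfies every clause.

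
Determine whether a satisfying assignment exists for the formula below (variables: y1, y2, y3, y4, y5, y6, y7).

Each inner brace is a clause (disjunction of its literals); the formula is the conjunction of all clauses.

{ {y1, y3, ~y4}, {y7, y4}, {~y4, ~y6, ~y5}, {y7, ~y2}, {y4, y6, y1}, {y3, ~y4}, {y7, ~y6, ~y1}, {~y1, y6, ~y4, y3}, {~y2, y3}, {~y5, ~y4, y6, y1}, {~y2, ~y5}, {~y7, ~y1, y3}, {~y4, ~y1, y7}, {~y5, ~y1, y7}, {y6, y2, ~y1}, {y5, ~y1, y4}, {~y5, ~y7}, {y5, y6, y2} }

Branch on y7: set y7 = 1.
(~y5) alone gives y5 = 0.
Branch on y3: set y3 = 1.
Branch on y1: set y1 = 1.
(y4) alone gives y4 = 1.
Branch on y6: set y6 = 1.
All clauses hold; y2 can take either value.
A satisfying assignment: y1=1,  y2=0,  y3=1,  y4=1,  y5=0,  y6=1,  y7=1.

Yes, satisfiable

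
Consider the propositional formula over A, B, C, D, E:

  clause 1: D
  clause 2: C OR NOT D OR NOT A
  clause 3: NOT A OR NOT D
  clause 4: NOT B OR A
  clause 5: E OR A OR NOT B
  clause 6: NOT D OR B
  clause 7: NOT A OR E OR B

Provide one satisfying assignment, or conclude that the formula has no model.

UNSATISFIABLE

From the singleton clause (D), D = true.
From the singleton clause (NOT A), A = false.
From the singleton clause (NOT B), B = false.
That conflicts with the unit clause (B).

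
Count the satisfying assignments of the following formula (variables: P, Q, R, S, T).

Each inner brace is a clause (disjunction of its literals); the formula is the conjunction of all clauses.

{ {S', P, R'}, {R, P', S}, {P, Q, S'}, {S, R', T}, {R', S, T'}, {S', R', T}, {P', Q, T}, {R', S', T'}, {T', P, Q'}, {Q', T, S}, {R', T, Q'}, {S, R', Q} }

There are 2^5 = 32 truth assignments over (P, Q, R, S, T).
Split on P. With P = 1, the clauses containing P are satisfied and P' drops from the rest; 3 of the 2^4 = 16 assignments to the other variables satisfy what remains.
With P = 0, by the same count on the reduced clause set, 3 assignments work.
Total: 3 + 3 = 6.

6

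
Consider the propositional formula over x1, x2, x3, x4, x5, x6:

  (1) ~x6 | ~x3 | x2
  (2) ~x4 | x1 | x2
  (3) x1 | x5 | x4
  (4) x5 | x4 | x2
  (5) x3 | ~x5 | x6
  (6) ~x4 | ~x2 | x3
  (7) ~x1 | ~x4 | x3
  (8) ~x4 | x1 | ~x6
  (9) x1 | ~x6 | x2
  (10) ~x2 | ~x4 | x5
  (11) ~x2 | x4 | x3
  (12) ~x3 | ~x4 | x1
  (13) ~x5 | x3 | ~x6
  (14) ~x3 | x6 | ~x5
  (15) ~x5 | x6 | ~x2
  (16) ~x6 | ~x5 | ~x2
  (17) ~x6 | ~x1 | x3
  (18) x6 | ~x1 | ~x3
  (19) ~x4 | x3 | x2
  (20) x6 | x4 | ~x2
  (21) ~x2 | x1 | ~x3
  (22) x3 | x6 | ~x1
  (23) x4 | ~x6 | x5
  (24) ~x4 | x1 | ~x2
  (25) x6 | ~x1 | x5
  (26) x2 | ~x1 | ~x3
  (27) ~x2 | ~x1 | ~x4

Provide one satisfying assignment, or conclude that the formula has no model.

UNSATISFIABLE

Case x6 = 0:
Case x3 = 1:
From the singleton clause (~x5), x5 = 0.
From the singleton clause (~x1), x1 = 0.
From the singleton clause (x4), x4 = 1.
Now (~x4) is unsatisfied and unit — conflict.
Backtrack on x3: now try x3 = 0.
From the singleton clause (~x5), x5 = 0.
From the singleton clause (~x1), x1 = 0.
From the singleton clause (x4), x4 = 1.
From the singleton clause (x2), x2 = 1.
Now (~x2) is unsatisfied and unit — conflict.
Neither x3 = 1 nor x3 = 0 works.
Backtrack on x6: now try x6 = 1.
Case x3 = 0:
From the singleton clause (~x5), x5 = 0.
From the singleton clause (~x1), x1 = 0.
From the singleton clause (x4), x4 = 1.
Now (~x4) is unsatisfied and unit — conflict.
Backtrack on x3: now try x3 = 1.
From the singleton clause (x2), x2 = 1.
From the singleton clause (~x5), x5 = 0.
From the singleton clause (~x4), x4 = 0.
Now (x4) is unsatisfied and unit — conflict.
Neither x3 = 1 nor x3 = 0 works.
Neither x6 = 1 nor x6 = 0 works.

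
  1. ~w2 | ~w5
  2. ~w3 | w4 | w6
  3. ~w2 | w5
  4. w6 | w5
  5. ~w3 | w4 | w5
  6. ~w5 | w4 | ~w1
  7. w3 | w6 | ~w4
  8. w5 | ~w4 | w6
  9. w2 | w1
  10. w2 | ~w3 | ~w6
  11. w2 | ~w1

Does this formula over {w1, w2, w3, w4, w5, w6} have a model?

Case w2 = 0:
From the singleton clause (w1), w1 = 1.
Now (~w1) is unsatisfied and unit — conflict.
That branch fails; take w2 = 1 instead.
From the singleton clause (~w5), w5 = 0.
Now (w5) is unsatisfied and unit — conflict.
Both values of w2 lead to a conflict.
No assignment satisfies every clause.

No, unsatisfiable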